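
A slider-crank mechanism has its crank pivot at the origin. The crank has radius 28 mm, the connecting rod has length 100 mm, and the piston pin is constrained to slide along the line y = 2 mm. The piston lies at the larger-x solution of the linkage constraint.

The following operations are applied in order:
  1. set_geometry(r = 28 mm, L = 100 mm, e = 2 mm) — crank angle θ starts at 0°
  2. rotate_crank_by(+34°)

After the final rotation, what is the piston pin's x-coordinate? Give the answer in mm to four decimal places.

122.2760

set_geometry: r = 28 mm, L = 100 mm, e = 2 mm; θ ← 0°
rotate_crank_by(+34°): θ ← 0° +34° = 34°
crank pin P = (r cos θ, r sin θ) = (23.213052, 15.657401)
h = r sin θ − e = 15.657401 − 2 = 13.657401
x = r cos θ + √(L² − h²) = 23.213052 + √(10000.0 − 186.5246) = 23.213052 + 99.062987 = 122.276039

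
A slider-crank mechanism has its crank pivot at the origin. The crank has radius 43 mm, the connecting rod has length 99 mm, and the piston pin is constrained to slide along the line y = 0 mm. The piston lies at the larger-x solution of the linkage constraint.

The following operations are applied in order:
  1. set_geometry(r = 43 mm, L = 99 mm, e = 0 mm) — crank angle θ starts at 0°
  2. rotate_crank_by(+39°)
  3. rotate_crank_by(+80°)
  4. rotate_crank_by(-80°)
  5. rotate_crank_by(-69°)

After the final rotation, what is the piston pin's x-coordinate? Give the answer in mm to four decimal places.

133.8763

set_geometry: r = 43 mm, L = 99 mm, e = 0 mm; θ ← 0°
rotate_crank_by(+39°): θ ← 0° +39° = 39°
rotate_crank_by(+80°): θ ← 39° +80° = 119°
rotate_crank_by(-80°): θ ← 119° -80° = 39°
rotate_crank_by(-69°): θ ← 39° -69° = -30°
crank pin P = (r cos θ, r sin θ) = (37.239092, -21.500000)
h = r sin θ − e = -21.500000 − 0 = -21.500000
x = r cos θ + √(L² − h²) = 37.239092 + √(9801.0 − 462.2500) = 37.239092 + 96.637208 = 133.876301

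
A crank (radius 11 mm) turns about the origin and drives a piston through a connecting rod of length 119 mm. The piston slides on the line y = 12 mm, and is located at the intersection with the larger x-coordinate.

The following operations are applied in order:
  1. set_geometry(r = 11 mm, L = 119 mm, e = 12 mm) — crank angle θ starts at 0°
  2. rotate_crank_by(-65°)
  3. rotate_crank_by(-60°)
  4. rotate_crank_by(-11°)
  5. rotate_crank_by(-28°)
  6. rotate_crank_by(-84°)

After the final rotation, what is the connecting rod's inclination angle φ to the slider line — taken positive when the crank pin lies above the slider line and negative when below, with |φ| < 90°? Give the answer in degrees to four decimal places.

-0.8672

set_geometry: r = 11 mm, L = 119 mm, e = 12 mm; θ ← 0°
rotate_crank_by(-65°): θ ← 0° -65° = -65°
rotate_crank_by(-60°): θ ← -65° -60° = -125°
rotate_crank_by(-11°): θ ← -125° -11° = -136°
rotate_crank_by(-28°): θ ← -136° -28° = -164°
rotate_crank_by(-84°): θ ← -164° -84° = -248°
crank pin P = (r cos θ, r sin θ) = (-4.120673, 10.199022)
h = r sin θ − e = 10.199022 − 12 = -1.800978
sin φ = h / L = -1.800978 / 119 = -0.01513427
φ = arcsin(-0.01513427) = -0.867163°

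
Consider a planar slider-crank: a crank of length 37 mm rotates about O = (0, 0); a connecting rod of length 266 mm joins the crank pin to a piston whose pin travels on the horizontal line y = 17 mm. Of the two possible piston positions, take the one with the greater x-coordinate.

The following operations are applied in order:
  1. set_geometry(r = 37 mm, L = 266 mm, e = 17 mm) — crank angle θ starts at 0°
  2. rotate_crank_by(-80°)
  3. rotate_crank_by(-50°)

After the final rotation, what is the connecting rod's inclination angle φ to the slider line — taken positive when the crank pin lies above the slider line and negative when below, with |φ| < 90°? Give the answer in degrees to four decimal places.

set_geometry: r = 37 mm, L = 266 mm, e = 17 mm; θ ← 0°
rotate_crank_by(-80°): θ ← 0° -80° = -80°
rotate_crank_by(-50°): θ ← -80° -50° = -130°
crank pin P = (r cos θ, r sin θ) = (-23.783142, -28.343644)
h = r sin θ − e = -28.343644 − 17 = -45.343644
sin φ = h / L = -45.343644 / 266 = -0.17046483
φ = arcsin(-0.17046483) = -9.814846°

-9.8148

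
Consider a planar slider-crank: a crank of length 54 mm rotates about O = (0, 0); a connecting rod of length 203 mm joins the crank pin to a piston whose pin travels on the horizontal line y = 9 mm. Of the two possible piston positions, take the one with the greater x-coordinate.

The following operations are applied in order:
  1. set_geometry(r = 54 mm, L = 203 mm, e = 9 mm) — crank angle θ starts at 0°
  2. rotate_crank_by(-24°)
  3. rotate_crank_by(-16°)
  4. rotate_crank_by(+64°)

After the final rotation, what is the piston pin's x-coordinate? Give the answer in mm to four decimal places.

set_geometry: r = 54 mm, L = 203 mm, e = 9 mm; θ ← 0°
rotate_crank_by(-24°): θ ← 0° -24° = -24°
rotate_crank_by(-16°): θ ← -24° -16° = -40°
rotate_crank_by(+64°): θ ← -40° +64° = 24°
crank pin P = (r cos θ, r sin θ) = (49.331455, 21.963779)
h = r sin θ − e = 21.963779 − 9 = 12.963779
x = r cos θ + √(L² − h²) = 49.331455 + √(41209.0 − 168.0596) = 49.331455 + 202.585637 = 251.917092

251.9171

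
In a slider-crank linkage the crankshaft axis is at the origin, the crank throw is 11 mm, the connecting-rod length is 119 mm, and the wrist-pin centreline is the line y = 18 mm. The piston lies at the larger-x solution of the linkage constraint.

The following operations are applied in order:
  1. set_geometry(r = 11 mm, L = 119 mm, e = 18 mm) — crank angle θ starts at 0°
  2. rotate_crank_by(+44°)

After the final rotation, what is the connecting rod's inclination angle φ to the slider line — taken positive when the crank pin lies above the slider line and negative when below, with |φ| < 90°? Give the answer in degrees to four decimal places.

set_geometry: r = 11 mm, L = 119 mm, e = 18 mm; θ ← 0°
rotate_crank_by(+44°): θ ← 0° +44° = 44°
crank pin P = (r cos θ, r sin θ) = (7.912738, 7.641242)
h = r sin θ − e = 7.641242 − 18 = -10.358758
sin φ = h / L = -10.358758 / 119 = -0.08704839
φ = arcsin(-0.08704839) = -4.993825°

-4.9938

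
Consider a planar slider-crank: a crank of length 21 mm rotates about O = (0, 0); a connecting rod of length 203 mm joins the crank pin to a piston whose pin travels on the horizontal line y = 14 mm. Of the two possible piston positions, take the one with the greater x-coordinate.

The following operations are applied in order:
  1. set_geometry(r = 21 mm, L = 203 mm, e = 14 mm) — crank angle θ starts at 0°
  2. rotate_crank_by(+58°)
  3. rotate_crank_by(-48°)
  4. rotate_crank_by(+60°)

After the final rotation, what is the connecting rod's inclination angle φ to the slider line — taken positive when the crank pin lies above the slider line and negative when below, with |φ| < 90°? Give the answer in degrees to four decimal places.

1.6185

set_geometry: r = 21 mm, L = 203 mm, e = 14 mm; θ ← 0°
rotate_crank_by(+58°): θ ← 0° +58° = 58°
rotate_crank_by(-48°): θ ← 58° -48° = 10°
rotate_crank_by(+60°): θ ← 10° +60° = 70°
crank pin P = (r cos θ, r sin θ) = (7.182423, 19.733545)
h = r sin θ − e = 19.733545 − 14 = 5.733545
sin φ = h / L = 5.733545 / 203 = 0.02824406
φ = arcsin(0.02824406) = 1.618481°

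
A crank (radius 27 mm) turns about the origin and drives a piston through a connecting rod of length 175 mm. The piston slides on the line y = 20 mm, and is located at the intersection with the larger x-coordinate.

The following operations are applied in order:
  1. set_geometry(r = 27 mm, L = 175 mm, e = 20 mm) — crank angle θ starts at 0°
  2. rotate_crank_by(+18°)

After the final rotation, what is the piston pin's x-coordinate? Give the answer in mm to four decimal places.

set_geometry: r = 27 mm, L = 175 mm, e = 20 mm; θ ← 0°
rotate_crank_by(+18°): θ ← 0° +18° = 18°
crank pin P = (r cos θ, r sin θ) = (25.678526, 8.343459)
h = r sin θ − e = 8.343459 − 20 = -11.656541
x = r cos θ + √(L² − h²) = 25.678526 + √(30625.0 − 135.8750) = 25.678526 + 174.611354 = 200.289880

200.2899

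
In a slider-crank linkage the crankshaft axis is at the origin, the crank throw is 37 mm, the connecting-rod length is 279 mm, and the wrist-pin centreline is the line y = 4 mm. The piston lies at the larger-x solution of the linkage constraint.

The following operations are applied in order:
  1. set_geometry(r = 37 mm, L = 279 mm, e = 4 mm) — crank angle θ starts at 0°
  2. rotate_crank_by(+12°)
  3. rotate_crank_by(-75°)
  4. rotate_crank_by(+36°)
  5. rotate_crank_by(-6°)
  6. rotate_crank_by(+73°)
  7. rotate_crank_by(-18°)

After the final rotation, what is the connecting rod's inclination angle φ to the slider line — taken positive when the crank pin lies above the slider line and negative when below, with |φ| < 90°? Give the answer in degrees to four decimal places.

set_geometry: r = 37 mm, L = 279 mm, e = 4 mm; θ ← 0°
rotate_crank_by(+12°): θ ← 0° +12° = 12°
rotate_crank_by(-75°): θ ← 12° -75° = -63°
rotate_crank_by(+36°): θ ← -63° +36° = -27°
rotate_crank_by(-6°): θ ← -27° -6° = -33°
rotate_crank_by(+73°): θ ← -33° +73° = 40°
rotate_crank_by(-18°): θ ← 40° -18° = 22°
crank pin P = (r cos θ, r sin θ) = (34.305803, 13.860444)
h = r sin θ − e = 13.860444 − 4 = 9.860444
sin φ = h / L = 9.860444 / 279 = 0.03534209
φ = arcsin(0.03534209) = 2.025375°

2.0254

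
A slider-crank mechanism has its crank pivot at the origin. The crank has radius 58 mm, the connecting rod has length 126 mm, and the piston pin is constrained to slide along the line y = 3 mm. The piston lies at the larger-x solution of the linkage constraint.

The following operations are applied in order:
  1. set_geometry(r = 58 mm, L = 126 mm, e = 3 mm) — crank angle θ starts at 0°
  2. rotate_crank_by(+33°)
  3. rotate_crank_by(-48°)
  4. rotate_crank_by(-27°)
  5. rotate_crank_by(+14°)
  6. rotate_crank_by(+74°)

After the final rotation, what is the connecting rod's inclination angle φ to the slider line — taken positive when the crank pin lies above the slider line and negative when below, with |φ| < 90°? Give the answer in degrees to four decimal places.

17.8975

set_geometry: r = 58 mm, L = 126 mm, e = 3 mm; θ ← 0°
rotate_crank_by(+33°): θ ← 0° +33° = 33°
rotate_crank_by(-48°): θ ← 33° -48° = -15°
rotate_crank_by(-27°): θ ← -15° -27° = -42°
rotate_crank_by(+14°): θ ← -42° +14° = -28°
rotate_crank_by(+74°): θ ← -28° +74° = 46°
crank pin P = (r cos θ, r sin θ) = (40.290185, 41.721708)
h = r sin θ − e = 41.721708 − 3 = 38.721708
sin φ = h / L = 38.721708 / 126 = 0.30731515
φ = arcsin(0.30731515) = 17.897503°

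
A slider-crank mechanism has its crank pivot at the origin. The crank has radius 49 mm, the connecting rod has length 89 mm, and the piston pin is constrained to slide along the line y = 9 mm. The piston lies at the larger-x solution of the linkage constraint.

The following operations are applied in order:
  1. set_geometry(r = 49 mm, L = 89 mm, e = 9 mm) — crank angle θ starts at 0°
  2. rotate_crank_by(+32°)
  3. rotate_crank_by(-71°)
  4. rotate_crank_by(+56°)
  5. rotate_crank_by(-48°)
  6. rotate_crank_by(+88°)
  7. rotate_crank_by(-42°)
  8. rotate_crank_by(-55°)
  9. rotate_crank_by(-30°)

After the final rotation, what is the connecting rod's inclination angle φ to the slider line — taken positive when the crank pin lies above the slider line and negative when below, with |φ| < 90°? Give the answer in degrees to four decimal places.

set_geometry: r = 49 mm, L = 89 mm, e = 9 mm; θ ← 0°
rotate_crank_by(+32°): θ ← 0° +32° = 32°
rotate_crank_by(-71°): θ ← 32° -71° = -39°
rotate_crank_by(+56°): θ ← -39° +56° = 17°
rotate_crank_by(-48°): θ ← 17° -48° = -31°
rotate_crank_by(+88°): θ ← -31° +88° = 57°
rotate_crank_by(-42°): θ ← 57° -42° = 15°
rotate_crank_by(-55°): θ ← 15° -55° = -40°
rotate_crank_by(-30°): θ ← -40° -30° = -70°
crank pin P = (r cos θ, r sin θ) = (16.758987, -46.044938)
h = r sin θ − e = -46.044938 − 9 = -55.044938
sin φ = h / L = -55.044938 / 89 = -0.61848245
φ = arcsin(-0.61848245) = -38.205400°

-38.2054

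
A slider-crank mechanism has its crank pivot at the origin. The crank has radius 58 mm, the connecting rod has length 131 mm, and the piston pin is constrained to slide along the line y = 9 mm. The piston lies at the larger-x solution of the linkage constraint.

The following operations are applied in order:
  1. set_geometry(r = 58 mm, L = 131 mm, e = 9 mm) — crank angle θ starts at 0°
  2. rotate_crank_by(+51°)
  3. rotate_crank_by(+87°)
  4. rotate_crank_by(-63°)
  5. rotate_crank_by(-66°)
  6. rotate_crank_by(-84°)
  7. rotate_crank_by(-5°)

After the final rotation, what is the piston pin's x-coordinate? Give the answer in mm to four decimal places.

123.1614

set_geometry: r = 58 mm, L = 131 mm, e = 9 mm; θ ← 0°
rotate_crank_by(+51°): θ ← 0° +51° = 51°
rotate_crank_by(+87°): θ ← 51° +87° = 138°
rotate_crank_by(-63°): θ ← 138° -63° = 75°
rotate_crank_by(-66°): θ ← 75° -66° = 9°
rotate_crank_by(-84°): θ ← 9° -84° = -75°
rotate_crank_by(-5°): θ ← -75° -5° = -80°
crank pin P = (r cos θ, r sin θ) = (10.071594, -57.118850)
h = r sin θ − e = -57.118850 − 9 = -66.118850
x = r cos θ + √(L² − h²) = 10.071594 + √(17161.0 − 4371.7023) = 10.071594 + 113.089777 = 123.161372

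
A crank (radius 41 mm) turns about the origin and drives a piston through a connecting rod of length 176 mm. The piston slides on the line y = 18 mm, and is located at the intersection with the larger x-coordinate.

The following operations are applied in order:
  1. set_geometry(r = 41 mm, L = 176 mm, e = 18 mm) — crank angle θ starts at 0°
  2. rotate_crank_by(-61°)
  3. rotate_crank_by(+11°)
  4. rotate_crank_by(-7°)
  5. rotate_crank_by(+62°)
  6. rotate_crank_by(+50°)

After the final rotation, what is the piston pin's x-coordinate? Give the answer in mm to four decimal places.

set_geometry: r = 41 mm, L = 176 mm, e = 18 mm; θ ← 0°
rotate_crank_by(-61°): θ ← 0° -61° = -61°
rotate_crank_by(+11°): θ ← -61° +11° = -50°
rotate_crank_by(-7°): θ ← -50° -7° = -57°
rotate_crank_by(+62°): θ ← -57° +62° = 5°
rotate_crank_by(+50°): θ ← 5° +50° = 55°
crank pin P = (r cos θ, r sin θ) = (23.516634, 33.585234)
h = r sin θ − e = 33.585234 − 18 = 15.585234
x = r cos θ + √(L² − h²) = 23.516634 + √(30976.0 − 242.8995) = 23.516634 + 175.308586 = 198.825220

198.8252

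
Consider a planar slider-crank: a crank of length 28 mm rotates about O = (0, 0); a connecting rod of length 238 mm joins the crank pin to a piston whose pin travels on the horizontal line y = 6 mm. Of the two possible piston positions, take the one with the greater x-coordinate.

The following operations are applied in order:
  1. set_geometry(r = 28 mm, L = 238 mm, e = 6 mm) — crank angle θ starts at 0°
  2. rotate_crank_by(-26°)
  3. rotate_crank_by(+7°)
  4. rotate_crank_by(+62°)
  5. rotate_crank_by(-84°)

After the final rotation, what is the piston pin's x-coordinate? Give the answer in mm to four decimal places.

set_geometry: r = 28 mm, L = 238 mm, e = 6 mm; θ ← 0°
rotate_crank_by(-26°): θ ← 0° -26° = -26°
rotate_crank_by(+7°): θ ← -26° +7° = -19°
rotate_crank_by(+62°): θ ← -19° +62° = 43°
rotate_crank_by(-84°): θ ← 43° -84° = -41°
crank pin P = (r cos θ, r sin θ) = (21.131868, -18.369653)
h = r sin θ − e = -18.369653 − 6 = -24.369653
x = r cos θ + √(L² − h²) = 21.131868 + √(56644.0 − 593.8800) = 21.131868 + 236.749066 = 257.880934

257.8809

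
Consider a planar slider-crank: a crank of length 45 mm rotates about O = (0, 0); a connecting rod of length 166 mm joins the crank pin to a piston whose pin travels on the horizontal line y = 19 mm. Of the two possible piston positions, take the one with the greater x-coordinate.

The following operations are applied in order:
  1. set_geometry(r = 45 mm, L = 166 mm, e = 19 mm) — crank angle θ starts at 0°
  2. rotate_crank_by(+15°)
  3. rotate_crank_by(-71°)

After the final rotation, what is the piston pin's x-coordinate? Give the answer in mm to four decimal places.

set_geometry: r = 45 mm, L = 166 mm, e = 19 mm; θ ← 0°
rotate_crank_by(+15°): θ ← 0° +15° = 15°
rotate_crank_by(-71°): θ ← 15° -71° = -56°
crank pin P = (r cos θ, r sin θ) = (25.163681, -37.306691)
h = r sin θ − e = -37.306691 − 19 = -56.306691
x = r cos θ + √(L² − h²) = 25.163681 + √(27556.0 − 3170.4434) = 25.163681 + 156.158754 = 181.322435

181.3224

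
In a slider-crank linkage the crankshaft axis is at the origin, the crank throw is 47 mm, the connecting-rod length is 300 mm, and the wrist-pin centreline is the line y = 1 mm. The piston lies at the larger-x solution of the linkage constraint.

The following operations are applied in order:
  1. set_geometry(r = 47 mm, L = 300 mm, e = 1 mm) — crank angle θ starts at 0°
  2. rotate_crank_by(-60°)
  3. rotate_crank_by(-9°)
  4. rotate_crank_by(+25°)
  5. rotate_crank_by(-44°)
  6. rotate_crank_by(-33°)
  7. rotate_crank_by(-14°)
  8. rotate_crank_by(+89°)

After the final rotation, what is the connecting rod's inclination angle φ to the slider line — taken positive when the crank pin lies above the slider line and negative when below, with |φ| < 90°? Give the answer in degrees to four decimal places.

-6.6630

set_geometry: r = 47 mm, L = 300 mm, e = 1 mm; θ ← 0°
rotate_crank_by(-60°): θ ← 0° -60° = -60°
rotate_crank_by(-9°): θ ← -60° -9° = -69°
rotate_crank_by(+25°): θ ← -69° +25° = -44°
rotate_crank_by(-44°): θ ← -44° -44° = -88°
rotate_crank_by(-33°): θ ← -88° -33° = -121°
rotate_crank_by(-14°): θ ← -121° -14° = -135°
rotate_crank_by(+89°): θ ← -135° +89° = -46°
crank pin P = (r cos θ, r sin θ) = (32.648943, -33.808971)
h = r sin θ − e = -33.808971 − 1 = -34.808971
sin φ = h / L = -34.808971 / 300 = -0.11602990
φ = arcsin(-0.11602990) = -6.663032°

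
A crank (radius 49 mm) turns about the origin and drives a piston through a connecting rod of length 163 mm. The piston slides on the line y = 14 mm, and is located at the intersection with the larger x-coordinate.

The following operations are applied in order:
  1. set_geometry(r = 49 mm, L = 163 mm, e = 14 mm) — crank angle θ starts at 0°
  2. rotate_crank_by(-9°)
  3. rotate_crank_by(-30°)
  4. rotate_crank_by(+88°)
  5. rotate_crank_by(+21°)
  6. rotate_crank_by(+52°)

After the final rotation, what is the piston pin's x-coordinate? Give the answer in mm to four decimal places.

set_geometry: r = 49 mm, L = 163 mm, e = 14 mm; θ ← 0°
rotate_crank_by(-9°): θ ← 0° -9° = -9°
rotate_crank_by(-30°): θ ← -9° -30° = -39°
rotate_crank_by(+88°): θ ← -39° +88° = 49°
rotate_crank_by(+21°): θ ← 49° +21° = 70°
rotate_crank_by(+52°): θ ← 70° +52° = 122°
crank pin P = (r cos θ, r sin θ) = (-25.966044, 41.554357)
h = r sin θ − e = 41.554357 − 14 = 27.554357
x = r cos θ + √(L² − h²) = -25.966044 + √(26569.0 − 759.2426) = -25.966044 + 160.654155 = 134.688111

134.6881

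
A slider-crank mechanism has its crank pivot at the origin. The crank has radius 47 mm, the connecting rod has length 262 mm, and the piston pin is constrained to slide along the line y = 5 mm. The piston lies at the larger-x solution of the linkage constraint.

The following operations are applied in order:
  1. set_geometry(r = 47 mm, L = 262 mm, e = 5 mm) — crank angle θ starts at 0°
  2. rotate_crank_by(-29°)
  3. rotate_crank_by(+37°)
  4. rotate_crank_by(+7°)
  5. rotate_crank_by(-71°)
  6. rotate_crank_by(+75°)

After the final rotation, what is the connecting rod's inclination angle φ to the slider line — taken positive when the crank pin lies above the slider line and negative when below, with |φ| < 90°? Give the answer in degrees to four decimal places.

2.2534

set_geometry: r = 47 mm, L = 262 mm, e = 5 mm; θ ← 0°
rotate_crank_by(-29°): θ ← 0° -29° = -29°
rotate_crank_by(+37°): θ ← -29° +37° = 8°
rotate_crank_by(+7°): θ ← 8° +7° = 15°
rotate_crank_by(-71°): θ ← 15° -71° = -56°
rotate_crank_by(+75°): θ ← -56° +75° = 19°
crank pin P = (r cos θ, r sin θ) = (44.439373, 15.301703)
h = r sin θ − e = 15.301703 − 5 = 10.301703
sin φ = h / L = 10.301703 / 262 = 0.03931948
φ = arcsin(0.03931948) = 2.253421°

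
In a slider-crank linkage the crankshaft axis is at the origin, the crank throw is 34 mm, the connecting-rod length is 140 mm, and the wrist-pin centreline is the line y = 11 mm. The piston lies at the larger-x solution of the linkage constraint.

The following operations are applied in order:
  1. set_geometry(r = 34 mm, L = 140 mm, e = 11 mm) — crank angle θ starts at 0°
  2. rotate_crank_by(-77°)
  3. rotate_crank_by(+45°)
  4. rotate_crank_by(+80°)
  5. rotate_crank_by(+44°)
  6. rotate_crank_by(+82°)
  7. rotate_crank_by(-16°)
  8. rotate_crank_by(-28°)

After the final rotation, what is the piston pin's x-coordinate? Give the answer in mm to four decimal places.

117.3344

set_geometry: r = 34 mm, L = 140 mm, e = 11 mm; θ ← 0°
rotate_crank_by(-77°): θ ← 0° -77° = -77°
rotate_crank_by(+45°): θ ← -77° +45° = -32°
rotate_crank_by(+80°): θ ← -32° +80° = 48°
rotate_crank_by(+44°): θ ← 48° +44° = 92°
rotate_crank_by(+82°): θ ← 92° +82° = 174°
rotate_crank_by(-16°): θ ← 174° -16° = 158°
rotate_crank_by(-28°): θ ← 158° -28° = 130°
crank pin P = (r cos θ, r sin θ) = (-21.854779, 26.045511)
h = r sin θ − e = 26.045511 − 11 = 15.045511
x = r cos θ + √(L² − h²) = -21.854779 + √(19600.0 − 226.3674) = -21.854779 + 139.189197 = 117.334418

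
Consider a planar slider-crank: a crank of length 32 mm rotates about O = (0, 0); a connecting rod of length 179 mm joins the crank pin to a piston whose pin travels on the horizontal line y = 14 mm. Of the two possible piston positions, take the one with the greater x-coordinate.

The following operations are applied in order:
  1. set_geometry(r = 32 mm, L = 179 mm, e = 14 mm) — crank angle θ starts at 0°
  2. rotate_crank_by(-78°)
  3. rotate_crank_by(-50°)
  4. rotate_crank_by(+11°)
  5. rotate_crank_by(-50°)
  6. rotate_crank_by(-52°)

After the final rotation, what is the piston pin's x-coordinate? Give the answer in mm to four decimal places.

set_geometry: r = 32 mm, L = 179 mm, e = 14 mm; θ ← 0°
rotate_crank_by(-78°): θ ← 0° -78° = -78°
rotate_crank_by(-50°): θ ← -78° -50° = -128°
rotate_crank_by(+11°): θ ← -128° +11° = -117°
rotate_crank_by(-50°): θ ← -117° -50° = -167°
rotate_crank_by(-52°): θ ← -167° -52° = -219°
crank pin P = (r cos θ, r sin θ) = (-24.868671, 20.138253)
h = r sin θ − e = 20.138253 − 14 = 6.138253
x = r cos θ + √(L² − h²) = -24.868671 + √(32041.0 − 37.6781) = -24.868671 + 178.894723 = 154.026052

154.0261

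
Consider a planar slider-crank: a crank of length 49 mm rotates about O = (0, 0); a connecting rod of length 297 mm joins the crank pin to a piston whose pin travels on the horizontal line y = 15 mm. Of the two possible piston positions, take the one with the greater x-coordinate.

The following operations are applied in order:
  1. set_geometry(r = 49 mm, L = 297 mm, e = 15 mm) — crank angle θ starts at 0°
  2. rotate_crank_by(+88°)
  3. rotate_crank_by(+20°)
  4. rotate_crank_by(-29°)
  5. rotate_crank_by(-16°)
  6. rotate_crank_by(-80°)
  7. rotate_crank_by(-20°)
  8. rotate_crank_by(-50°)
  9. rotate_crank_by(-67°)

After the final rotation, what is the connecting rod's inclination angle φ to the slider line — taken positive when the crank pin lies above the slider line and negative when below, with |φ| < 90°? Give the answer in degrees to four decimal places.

-7.0554

set_geometry: r = 49 mm, L = 297 mm, e = 15 mm; θ ← 0°
rotate_crank_by(+88°): θ ← 0° +88° = 88°
rotate_crank_by(+20°): θ ← 88° +20° = 108°
rotate_crank_by(-29°): θ ← 108° -29° = 79°
rotate_crank_by(-16°): θ ← 79° -16° = 63°
rotate_crank_by(-80°): θ ← 63° -80° = -17°
rotate_crank_by(-20°): θ ← -17° -20° = -37°
rotate_crank_by(-50°): θ ← -37° -50° = -87°
rotate_crank_by(-67°): θ ← -87° -67° = -154°
crank pin P = (r cos θ, r sin θ) = (-44.040908, -21.480186)
h = r sin θ − e = -21.480186 − 15 = -36.480186
sin φ = h / L = -36.480186 / 297 = -0.12282891
φ = arcsin(-0.12282891) = -7.055395°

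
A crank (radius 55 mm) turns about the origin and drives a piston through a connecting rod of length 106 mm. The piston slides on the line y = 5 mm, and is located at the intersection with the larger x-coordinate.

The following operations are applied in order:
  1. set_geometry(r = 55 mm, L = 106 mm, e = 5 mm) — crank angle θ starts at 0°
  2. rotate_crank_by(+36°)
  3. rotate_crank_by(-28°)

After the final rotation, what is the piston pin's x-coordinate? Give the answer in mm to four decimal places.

set_geometry: r = 55 mm, L = 106 mm, e = 5 mm; θ ← 0°
rotate_crank_by(+36°): θ ← 0° +36° = 36°
rotate_crank_by(-28°): θ ← 36° -28° = 8°
crank pin P = (r cos θ, r sin θ) = (54.464744, 7.654521)
h = r sin θ − e = 7.654521 − 5 = 2.654521
x = r cos θ + √(L² − h²) = 54.464744 + √(11236.0 − 7.0465) = 54.464744 + 105.966757 = 160.431500

160.4315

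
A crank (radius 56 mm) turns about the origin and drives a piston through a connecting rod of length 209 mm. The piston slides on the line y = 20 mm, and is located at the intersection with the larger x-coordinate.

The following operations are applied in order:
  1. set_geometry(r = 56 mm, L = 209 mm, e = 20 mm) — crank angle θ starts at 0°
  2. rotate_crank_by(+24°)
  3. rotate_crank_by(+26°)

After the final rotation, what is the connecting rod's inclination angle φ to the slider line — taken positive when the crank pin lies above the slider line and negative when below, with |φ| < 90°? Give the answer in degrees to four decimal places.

set_geometry: r = 56 mm, L = 209 mm, e = 20 mm; θ ← 0°
rotate_crank_by(+24°): θ ← 0° +24° = 24°
rotate_crank_by(+26°): θ ← 24° +26° = 50°
crank pin P = (r cos θ, r sin θ) = (35.996106, 42.898489)
h = r sin θ − e = 42.898489 − 20 = 22.898489
sin φ = h / L = 22.898489 / 209 = 0.10956215
φ = arcsin(0.10956215) = 6.290076°

6.2901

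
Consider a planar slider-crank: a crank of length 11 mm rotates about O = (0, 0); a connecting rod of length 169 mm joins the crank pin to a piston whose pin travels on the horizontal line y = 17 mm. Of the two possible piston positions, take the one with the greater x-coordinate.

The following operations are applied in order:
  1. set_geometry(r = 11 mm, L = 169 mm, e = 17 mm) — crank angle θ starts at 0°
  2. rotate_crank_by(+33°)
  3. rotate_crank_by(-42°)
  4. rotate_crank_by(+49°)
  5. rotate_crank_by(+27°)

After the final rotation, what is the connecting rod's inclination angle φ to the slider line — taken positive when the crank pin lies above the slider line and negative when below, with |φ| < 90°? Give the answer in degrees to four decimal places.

set_geometry: r = 11 mm, L = 169 mm, e = 17 mm; θ ← 0°
rotate_crank_by(+33°): θ ← 0° +33° = 33°
rotate_crank_by(-42°): θ ← 33° -42° = -9°
rotate_crank_by(+49°): θ ← -9° +49° = 40°
rotate_crank_by(+27°): θ ← 40° +27° = 67°
crank pin P = (r cos θ, r sin θ) = (4.298042, 10.125553)
h = r sin θ − e = 10.125553 − 17 = -6.874447
sin φ = h / L = -6.874447 / 169 = -0.04067720
φ = arcsin(-0.04067720) = -2.331275°

-2.3313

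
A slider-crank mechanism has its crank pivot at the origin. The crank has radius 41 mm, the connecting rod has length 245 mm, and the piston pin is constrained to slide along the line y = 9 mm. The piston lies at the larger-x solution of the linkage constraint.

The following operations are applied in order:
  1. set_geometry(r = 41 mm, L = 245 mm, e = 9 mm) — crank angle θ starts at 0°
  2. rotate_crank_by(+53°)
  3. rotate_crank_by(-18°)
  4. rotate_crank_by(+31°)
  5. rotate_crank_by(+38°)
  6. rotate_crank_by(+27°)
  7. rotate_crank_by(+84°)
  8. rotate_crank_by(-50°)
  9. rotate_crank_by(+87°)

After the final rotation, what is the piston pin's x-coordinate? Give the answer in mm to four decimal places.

set_geometry: r = 41 mm, L = 245 mm, e = 9 mm; θ ← 0°
rotate_crank_by(+53°): θ ← 0° +53° = 53°
rotate_crank_by(-18°): θ ← 53° -18° = 35°
rotate_crank_by(+31°): θ ← 35° +31° = 66°
rotate_crank_by(+38°): θ ← 66° +38° = 104°
rotate_crank_by(+27°): θ ← 104° +27° = 131°
rotate_crank_by(+84°): θ ← 131° +84° = 215°
rotate_crank_by(-50°): θ ← 215° -50° = 165°
rotate_crank_by(+87°): θ ← 165° +87° = 252°
crank pin P = (r cos θ, r sin θ) = (-12.669697, -38.993317)
h = r sin θ − e = -38.993317 − 9 = -47.993317
x = r cos θ + √(L² − h²) = -12.669697 + √(60025.0 − 2303.3585) = -12.669697 + 240.253286 = 227.583589

227.5836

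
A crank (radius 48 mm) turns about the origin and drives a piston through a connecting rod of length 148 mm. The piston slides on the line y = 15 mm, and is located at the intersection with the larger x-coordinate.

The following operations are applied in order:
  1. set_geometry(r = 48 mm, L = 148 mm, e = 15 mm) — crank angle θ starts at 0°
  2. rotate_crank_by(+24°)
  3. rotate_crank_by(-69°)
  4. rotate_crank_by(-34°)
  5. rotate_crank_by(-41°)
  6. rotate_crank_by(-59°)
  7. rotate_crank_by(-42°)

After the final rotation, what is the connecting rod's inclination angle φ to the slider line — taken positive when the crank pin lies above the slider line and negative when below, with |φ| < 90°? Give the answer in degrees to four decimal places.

set_geometry: r = 48 mm, L = 148 mm, e = 15 mm; θ ← 0°
rotate_crank_by(+24°): θ ← 0° +24° = 24°
rotate_crank_by(-69°): θ ← 24° -69° = -45°
rotate_crank_by(-34°): θ ← -45° -34° = -79°
rotate_crank_by(-41°): θ ← -79° -41° = -120°
rotate_crank_by(-59°): θ ← -120° -59° = -179°
rotate_crank_by(-42°): θ ← -179° -42° = -221°
crank pin P = (r cos θ, r sin θ) = (-36.226060, 31.490833)
h = r sin θ − e = 31.490833 − 15 = 16.490833
sin φ = h / L = 16.490833 / 148 = 0.11142455
φ = arcsin(0.11142455) = 6.397441°

6.3974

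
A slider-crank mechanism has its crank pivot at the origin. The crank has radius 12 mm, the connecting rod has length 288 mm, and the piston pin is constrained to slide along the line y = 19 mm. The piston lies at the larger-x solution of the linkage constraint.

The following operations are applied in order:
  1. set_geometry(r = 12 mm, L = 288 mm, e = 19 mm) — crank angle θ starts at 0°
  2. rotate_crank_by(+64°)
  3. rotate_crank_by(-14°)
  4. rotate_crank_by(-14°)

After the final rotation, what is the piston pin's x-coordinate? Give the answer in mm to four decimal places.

set_geometry: r = 12 mm, L = 288 mm, e = 19 mm; θ ← 0°
rotate_crank_by(+64°): θ ← 0° +64° = 64°
rotate_crank_by(-14°): θ ← 64° -14° = 50°
rotate_crank_by(-14°): θ ← 50° -14° = 36°
crank pin P = (r cos θ, r sin θ) = (9.708204, 7.053423)
h = r sin θ − e = 7.053423 − 19 = -11.946577
x = r cos θ + √(L² − h²) = 9.708204 + √(82944.0 − 142.7207) = 9.708204 + 287.752114 = 297.460318

297.4603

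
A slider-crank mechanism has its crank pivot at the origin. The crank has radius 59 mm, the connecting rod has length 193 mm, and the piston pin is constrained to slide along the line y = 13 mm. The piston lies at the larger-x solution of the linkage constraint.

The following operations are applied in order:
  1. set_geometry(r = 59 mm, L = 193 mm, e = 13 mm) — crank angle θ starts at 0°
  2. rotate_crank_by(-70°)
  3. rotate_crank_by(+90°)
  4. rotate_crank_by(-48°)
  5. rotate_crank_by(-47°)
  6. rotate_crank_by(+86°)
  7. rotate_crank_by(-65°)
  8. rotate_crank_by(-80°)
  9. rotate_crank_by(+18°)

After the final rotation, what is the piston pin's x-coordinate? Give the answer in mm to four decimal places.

155.4899

set_geometry: r = 59 mm, L = 193 mm, e = 13 mm; θ ← 0°
rotate_crank_by(-70°): θ ← 0° -70° = -70°
rotate_crank_by(+90°): θ ← -70° +90° = 20°
rotate_crank_by(-48°): θ ← 20° -48° = -28°
rotate_crank_by(-47°): θ ← -28° -47° = -75°
rotate_crank_by(+86°): θ ← -75° +86° = 11°
rotate_crank_by(-65°): θ ← 11° -65° = -54°
rotate_crank_by(-80°): θ ← -54° -80° = -134°
rotate_crank_by(+18°): θ ← -134° +18° = -116°
crank pin P = (r cos θ, r sin θ) = (-25.863898, -53.028849)
h = r sin θ − e = -53.028849 − 13 = -66.028849
x = r cos θ + √(L² − h²) = -25.863898 + √(37249.0 − 4359.8089) = -25.863898 + 181.353773 = 155.489876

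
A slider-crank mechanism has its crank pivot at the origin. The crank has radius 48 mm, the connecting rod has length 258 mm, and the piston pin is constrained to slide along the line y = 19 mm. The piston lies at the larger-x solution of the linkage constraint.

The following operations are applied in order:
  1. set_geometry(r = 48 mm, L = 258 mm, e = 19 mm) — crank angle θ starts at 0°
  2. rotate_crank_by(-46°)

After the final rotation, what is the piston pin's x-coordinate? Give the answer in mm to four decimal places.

set_geometry: r = 48 mm, L = 258 mm, e = 19 mm; θ ← 0°
rotate_crank_by(-46°): θ ← 0° -46° = -46°
crank pin P = (r cos θ, r sin θ) = (33.343602, -34.528310)
h = r sin θ − e = -34.528310 − 19 = -53.528310
x = r cos θ + √(L² − h²) = 33.343602 + √(66564.0 − 2865.2800) = 33.343602 + 252.386053 = 285.729655

285.7297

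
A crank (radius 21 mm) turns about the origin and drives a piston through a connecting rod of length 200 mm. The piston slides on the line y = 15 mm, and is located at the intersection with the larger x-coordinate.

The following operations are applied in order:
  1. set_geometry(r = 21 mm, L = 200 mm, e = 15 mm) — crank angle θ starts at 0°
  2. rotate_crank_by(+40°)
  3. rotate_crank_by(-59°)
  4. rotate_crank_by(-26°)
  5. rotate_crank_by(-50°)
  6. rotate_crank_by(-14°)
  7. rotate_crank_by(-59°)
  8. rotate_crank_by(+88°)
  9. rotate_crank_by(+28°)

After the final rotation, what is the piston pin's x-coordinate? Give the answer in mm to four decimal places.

set_geometry: r = 21 mm, L = 200 mm, e = 15 mm; θ ← 0°
rotate_crank_by(+40°): θ ← 0° +40° = 40°
rotate_crank_by(-59°): θ ← 40° -59° = -19°
rotate_crank_by(-26°): θ ← -19° -26° = -45°
rotate_crank_by(-50°): θ ← -45° -50° = -95°
rotate_crank_by(-14°): θ ← -95° -14° = -109°
rotate_crank_by(-59°): θ ← -109° -59° = -168°
rotate_crank_by(+88°): θ ← -168° +88° = -80°
rotate_crank_by(+28°): θ ← -80° +28° = -52°
crank pin P = (r cos θ, r sin θ) = (12.928891, -16.548226)
h = r sin θ − e = -16.548226 − 15 = -31.548226
x = r cos θ + √(L² − h²) = 12.928891 + √(40000.0 − 995.2906) = 12.928891 + 197.496100 = 210.424991

210.4250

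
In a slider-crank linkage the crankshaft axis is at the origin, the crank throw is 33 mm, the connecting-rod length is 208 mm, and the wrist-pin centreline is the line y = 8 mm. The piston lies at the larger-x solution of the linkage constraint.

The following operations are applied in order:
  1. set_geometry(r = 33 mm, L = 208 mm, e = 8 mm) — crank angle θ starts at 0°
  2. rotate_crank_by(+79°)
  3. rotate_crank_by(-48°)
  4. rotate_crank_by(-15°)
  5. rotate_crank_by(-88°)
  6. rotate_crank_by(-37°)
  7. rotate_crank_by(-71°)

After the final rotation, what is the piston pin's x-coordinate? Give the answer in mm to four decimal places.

174.8461

set_geometry: r = 33 mm, L = 208 mm, e = 8 mm; θ ← 0°
rotate_crank_by(+79°): θ ← 0° +79° = 79°
rotate_crank_by(-48°): θ ← 79° -48° = 31°
rotate_crank_by(-15°): θ ← 31° -15° = 16°
rotate_crank_by(-88°): θ ← 16° -88° = -72°
rotate_crank_by(-37°): θ ← -72° -37° = -109°
rotate_crank_by(-71°): θ ← -109° -71° = -180°
crank pin P = (r cos θ, r sin θ) = (-33.000000, -0.000000)
h = r sin θ − e = -0.000000 − 8 = -8.000000
x = r cos θ + √(L² − h²) = -33.000000 + √(43264.0 − 64.0000) = -33.000000 + 207.846097 = 174.846097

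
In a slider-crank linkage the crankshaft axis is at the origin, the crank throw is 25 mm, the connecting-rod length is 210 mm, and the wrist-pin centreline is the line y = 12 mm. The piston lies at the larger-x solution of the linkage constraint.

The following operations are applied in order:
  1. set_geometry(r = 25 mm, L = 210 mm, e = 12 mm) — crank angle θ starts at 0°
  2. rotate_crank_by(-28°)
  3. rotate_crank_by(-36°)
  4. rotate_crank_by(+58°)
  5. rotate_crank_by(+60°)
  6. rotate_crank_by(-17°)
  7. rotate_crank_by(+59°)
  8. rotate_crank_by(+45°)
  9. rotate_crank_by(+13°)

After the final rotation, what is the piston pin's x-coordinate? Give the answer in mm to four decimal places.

set_geometry: r = 25 mm, L = 210 mm, e = 12 mm; θ ← 0°
rotate_crank_by(-28°): θ ← 0° -28° = -28°
rotate_crank_by(-36°): θ ← -28° -36° = -64°
rotate_crank_by(+58°): θ ← -64° +58° = -6°
rotate_crank_by(+60°): θ ← -6° +60° = 54°
rotate_crank_by(-17°): θ ← 54° -17° = 37°
rotate_crank_by(+59°): θ ← 37° +59° = 96°
rotate_crank_by(+45°): θ ← 96° +45° = 141°
rotate_crank_by(+13°): θ ← 141° +13° = 154°
crank pin P = (r cos θ, r sin θ) = (-22.469851, 10.959279)
h = r sin θ − e = 10.959279 − 12 = -1.040721
x = r cos θ + √(L² − h²) = -22.469851 + √(44100.0 − 1.0831) = -22.469851 + 209.997421 = 187.527570

187.5276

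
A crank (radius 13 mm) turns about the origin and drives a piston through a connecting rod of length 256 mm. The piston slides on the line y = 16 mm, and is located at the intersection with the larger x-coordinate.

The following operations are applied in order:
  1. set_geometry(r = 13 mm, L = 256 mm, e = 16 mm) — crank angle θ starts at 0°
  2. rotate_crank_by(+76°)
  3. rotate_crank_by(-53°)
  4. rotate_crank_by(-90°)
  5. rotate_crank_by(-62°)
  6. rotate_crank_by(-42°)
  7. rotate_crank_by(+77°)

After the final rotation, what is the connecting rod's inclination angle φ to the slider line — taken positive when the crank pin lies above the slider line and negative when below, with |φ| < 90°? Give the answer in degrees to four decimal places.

set_geometry: r = 13 mm, L = 256 mm, e = 16 mm; θ ← 0°
rotate_crank_by(+76°): θ ← 0° +76° = 76°
rotate_crank_by(-53°): θ ← 76° -53° = 23°
rotate_crank_by(-90°): θ ← 23° -90° = -67°
rotate_crank_by(-62°): θ ← -67° -62° = -129°
rotate_crank_by(-42°): θ ← -129° -42° = -171°
rotate_crank_by(+77°): θ ← -171° +77° = -94°
crank pin P = (r cos θ, r sin θ) = (-0.906834, -12.968333)
h = r sin θ − e = -12.968333 − 16 = -28.968333
sin φ = h / L = -28.968333 / 256 = -0.11315755
φ = arcsin(-0.11315755) = -6.497367°

-6.4974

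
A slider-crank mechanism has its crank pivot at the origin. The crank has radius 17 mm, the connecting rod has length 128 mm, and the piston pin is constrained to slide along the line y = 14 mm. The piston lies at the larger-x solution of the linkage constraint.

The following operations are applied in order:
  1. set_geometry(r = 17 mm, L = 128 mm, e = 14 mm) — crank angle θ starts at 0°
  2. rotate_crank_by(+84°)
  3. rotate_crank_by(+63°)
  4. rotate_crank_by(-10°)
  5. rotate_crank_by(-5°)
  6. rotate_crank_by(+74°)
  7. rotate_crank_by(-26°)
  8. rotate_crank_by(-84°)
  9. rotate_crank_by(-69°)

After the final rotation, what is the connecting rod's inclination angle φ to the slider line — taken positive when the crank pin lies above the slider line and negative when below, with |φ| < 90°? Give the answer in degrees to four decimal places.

-2.8132

set_geometry: r = 17 mm, L = 128 mm, e = 14 mm; θ ← 0°
rotate_crank_by(+84°): θ ← 0° +84° = 84°
rotate_crank_by(+63°): θ ← 84° +63° = 147°
rotate_crank_by(-10°): θ ← 147° -10° = 137°
rotate_crank_by(-5°): θ ← 137° -5° = 132°
rotate_crank_by(+74°): θ ← 132° +74° = 206°
rotate_crank_by(-26°): θ ← 206° -26° = 180°
rotate_crank_by(-84°): θ ← 180° -84° = 96°
rotate_crank_by(-69°): θ ← 96° -69° = 27°
crank pin P = (r cos θ, r sin θ) = (15.147111, 7.717838)
h = r sin θ − e = 7.717838 − 14 = -6.282162
sin φ = h / L = -6.282162 / 128 = -0.04907939
φ = arcsin(-0.04907939) = -2.813172°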